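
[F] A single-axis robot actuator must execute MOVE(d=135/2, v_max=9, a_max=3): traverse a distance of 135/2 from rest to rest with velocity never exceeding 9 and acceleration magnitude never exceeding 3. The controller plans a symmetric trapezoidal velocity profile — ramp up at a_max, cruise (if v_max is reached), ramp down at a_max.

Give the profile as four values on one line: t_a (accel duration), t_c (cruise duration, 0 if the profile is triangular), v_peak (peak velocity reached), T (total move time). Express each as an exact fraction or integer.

t_a=3 t_c=9/2 v_peak=9 T=21/2

v_max²/a_max = 9²/3 = 27
135/2 ≥ 27 → trapezoidal
t_a = 9/3 = 3; v_peak = 9
d_cruise = 135/2 − 27 = 81/2; t_c = (81/2)/9 = 9/2
T = 2·3 + 9/2 = 21/2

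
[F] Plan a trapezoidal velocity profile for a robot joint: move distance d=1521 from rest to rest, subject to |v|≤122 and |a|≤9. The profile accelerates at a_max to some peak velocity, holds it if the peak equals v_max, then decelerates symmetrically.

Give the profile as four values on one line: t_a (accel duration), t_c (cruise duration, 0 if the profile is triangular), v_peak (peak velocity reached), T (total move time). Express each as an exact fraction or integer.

vₘ²/aₘ = 122²/9 = 14884/9
1521 < 14884/9 → triangular
v_peak = √(1521·9) = √13689 = 117
t_a = 117/9 = 13; t_c = 0
T = 2·13 = 26

t_a=13 t_c=0 v_peak=117 T=26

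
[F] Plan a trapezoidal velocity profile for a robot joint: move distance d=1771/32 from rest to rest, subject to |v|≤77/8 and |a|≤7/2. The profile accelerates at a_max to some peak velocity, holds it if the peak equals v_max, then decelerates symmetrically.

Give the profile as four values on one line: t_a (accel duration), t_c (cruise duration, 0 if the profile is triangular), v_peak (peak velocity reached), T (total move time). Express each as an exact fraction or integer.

t_a=11/4 t_c=3 v_peak=77/8 T=17/2

vₘ²/aₘ = (77/8)²/(7/2) = 847/32
1771/32 ≥ 847/32 so v_max reached
t_a = (77/8)/(7/2) = 11/4; v_peak = 77/8
d_cruise = 1771/32 − 847/32 = 231/8; t_c = (231/8)/(77/8) = 3
T = 2·11/4 + 3 = 17/2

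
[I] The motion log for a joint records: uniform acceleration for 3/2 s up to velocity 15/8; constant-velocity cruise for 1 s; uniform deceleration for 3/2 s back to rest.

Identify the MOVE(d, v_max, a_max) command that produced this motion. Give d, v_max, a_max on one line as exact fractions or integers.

a_max = (15/8)/(3/2) = 5/4
d_a = ½·15/8·3/2 = 45/32; d_c = 15/8·1 = 15/8
d = 2·45/32 + 15/8 = 75/16
t_c = 1 > 0 → v_max = v_peak = 15/8

d=75/16 v_max=15/8 a_max=5/4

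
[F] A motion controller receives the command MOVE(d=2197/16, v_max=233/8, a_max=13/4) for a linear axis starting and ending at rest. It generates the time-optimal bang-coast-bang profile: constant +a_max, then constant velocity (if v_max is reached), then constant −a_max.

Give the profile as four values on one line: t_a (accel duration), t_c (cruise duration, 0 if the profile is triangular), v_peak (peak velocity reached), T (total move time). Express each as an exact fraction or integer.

t_a=13/2 t_c=0 v_peak=169/8 T=13

vₘ²/aₘ = (233/8)²/(13/4) = 54289/208
2197/16 < 54289/208 → triangular
v_peak = √(2197/16·13/4) = √(28561/64) = 169/8
t_a = (169/8)/(13/4) = 13/2; t_c = 0
T = 2·13/2 = 13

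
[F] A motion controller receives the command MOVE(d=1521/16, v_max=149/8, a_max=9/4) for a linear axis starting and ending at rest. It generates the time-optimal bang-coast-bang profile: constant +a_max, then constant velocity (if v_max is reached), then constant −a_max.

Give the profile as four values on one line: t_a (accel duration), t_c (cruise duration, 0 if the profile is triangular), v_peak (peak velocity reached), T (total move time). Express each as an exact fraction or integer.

v_max²/a_max = (149/8)²/(9/4) = 22201/144
1521/16 < 22201/144 ⇒ no cruise
v_peak = √(1521/16·9/4) = √(13689/64) = 117/8
t_a = (117/8)/(9/4) = 13/2; t_c = 0
T = 2·13/2 = 13

t_a=13/2 t_c=0 v_peak=117/8 T=13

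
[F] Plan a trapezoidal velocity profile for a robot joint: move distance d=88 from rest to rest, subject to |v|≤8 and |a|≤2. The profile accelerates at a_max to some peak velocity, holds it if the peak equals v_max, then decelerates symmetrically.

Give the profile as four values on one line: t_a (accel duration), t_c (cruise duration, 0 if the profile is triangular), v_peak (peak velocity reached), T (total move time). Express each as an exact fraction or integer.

v_max²/a_max = 8²/2 = 32
88 ≥ 32 so v_max reached
t_a = 8/2 = 4; v_peak = 8
d_cruise = 88 − 32 = 56; t_c = 56/8 = 7
T = 2·4 + 7 = 15

t_a=4 t_c=7 v_peak=8 T=15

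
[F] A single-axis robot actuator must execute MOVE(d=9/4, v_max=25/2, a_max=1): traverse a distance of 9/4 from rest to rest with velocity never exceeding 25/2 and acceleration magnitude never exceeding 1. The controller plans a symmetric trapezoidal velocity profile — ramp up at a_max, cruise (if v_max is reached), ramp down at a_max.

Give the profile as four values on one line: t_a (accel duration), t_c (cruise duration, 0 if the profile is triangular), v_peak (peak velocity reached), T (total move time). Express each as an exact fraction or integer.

(v_max)²/a_max = (25/2)²/1 = 625/4
9/4 < 625/4 → triangular
v_peak = √(9/4·1) = √(9/4) = 3/2
t_a = (3/2)/1 = 3/2; t_c = 0
T = 2·3/2 = 3

t_a=3/2 t_c=0 v_peak=3/2 T=3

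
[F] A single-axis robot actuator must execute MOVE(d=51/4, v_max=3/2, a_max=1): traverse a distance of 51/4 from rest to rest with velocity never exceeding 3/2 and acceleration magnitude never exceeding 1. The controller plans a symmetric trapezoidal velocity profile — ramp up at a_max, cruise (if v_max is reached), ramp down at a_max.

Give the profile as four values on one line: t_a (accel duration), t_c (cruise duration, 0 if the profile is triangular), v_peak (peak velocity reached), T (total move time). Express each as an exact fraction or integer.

t_a=3/2 t_c=7 v_peak=3/2 T=10

(v_max)²/a_max = (3/2)²/1 = 9/4
51/4 ≥ 9/4 so v_max reached
t_a = (3/2)/1 = 3/2; v_peak = 3/2
d_cruise = 51/4 − 9/4 = 21/2; t_c = (21/2)/(3/2) = 7
T = 2·3/2 + 7 = 10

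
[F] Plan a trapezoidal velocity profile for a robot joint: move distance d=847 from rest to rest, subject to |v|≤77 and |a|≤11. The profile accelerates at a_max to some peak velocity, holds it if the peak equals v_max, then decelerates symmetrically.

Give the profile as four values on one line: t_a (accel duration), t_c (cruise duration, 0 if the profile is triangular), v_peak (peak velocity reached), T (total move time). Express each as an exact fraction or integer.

vₘ²/aₘ = 77²/11 = 539
847 ≥ 539 ⇒ cruise phase
t_a = 77/11 = 7; v_peak = 77
d_cruise = 847 − 539 = 308; t_c = 308/77 = 4
T = 2·7 + 4 = 18

t_a=7 t_c=4 v_peak=77 T=18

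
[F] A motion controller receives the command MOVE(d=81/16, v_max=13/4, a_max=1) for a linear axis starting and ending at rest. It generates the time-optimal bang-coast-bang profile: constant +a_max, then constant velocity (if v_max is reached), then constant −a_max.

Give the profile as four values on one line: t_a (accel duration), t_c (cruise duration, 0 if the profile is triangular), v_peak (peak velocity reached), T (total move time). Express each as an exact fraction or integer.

t_a=9/4 t_c=0 v_peak=9/4 T=9/2

(v_max)²/a_max = (13/4)²/1 = 169/16
81/16 < 169/16 → triangular
v_peak = √(81/16·1) = √(81/16) = 9/4
t_a = (9/4)/1 = 9/4; t_c = 0
T = 2·9/4 = 9/2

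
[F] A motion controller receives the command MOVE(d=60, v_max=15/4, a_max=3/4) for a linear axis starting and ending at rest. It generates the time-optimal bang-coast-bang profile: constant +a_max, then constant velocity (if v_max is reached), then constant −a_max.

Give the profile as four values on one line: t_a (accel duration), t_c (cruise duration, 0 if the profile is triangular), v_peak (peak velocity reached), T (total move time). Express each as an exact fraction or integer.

(v_max)²/a_max = (15/4)²/(3/4) = 75/4
60 ≥ 75/4 → trapezoidal
t_a = (15/4)/(3/4) = 5; v_peak = 15/4
d_cruise = 60 − 75/4 = 165/4; t_c = (165/4)/(15/4) = 11
T = 2·5 + 11 = 21

t_a=5 t_c=11 v_peak=15/4 T=21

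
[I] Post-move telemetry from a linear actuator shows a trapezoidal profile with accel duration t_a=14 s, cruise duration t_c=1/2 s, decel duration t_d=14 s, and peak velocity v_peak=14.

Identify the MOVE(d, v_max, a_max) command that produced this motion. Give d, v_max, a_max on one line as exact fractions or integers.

d=203 v_max=14 a_max=1

a_max = 14/14 = 1
d_a = ½·14·14 = 98; d_c = 14·1/2 = 7
d = 2·98 + 7 = 203
t_c = 1/2 > 0 so v_max = 14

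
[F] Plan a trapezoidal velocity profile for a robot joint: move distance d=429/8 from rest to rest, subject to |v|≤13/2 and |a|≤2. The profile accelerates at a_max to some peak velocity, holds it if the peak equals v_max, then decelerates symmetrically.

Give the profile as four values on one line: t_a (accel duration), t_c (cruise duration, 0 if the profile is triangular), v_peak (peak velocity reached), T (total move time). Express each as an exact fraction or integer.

t_a=13/4 t_c=5 v_peak=13/2 T=23/2

(v_max)²/a_max = (13/2)²/2 = 169/8
429/8 ≥ 169/8 ⇒ cruise phase
t_a = (13/2)/2 = 13/4; v_peak = 13/2
d_cruise = 429/8 − 169/8 = 65/2; t_c = (65/2)/(13/2) = 5
T = 2·13/4 + 5 = 23/2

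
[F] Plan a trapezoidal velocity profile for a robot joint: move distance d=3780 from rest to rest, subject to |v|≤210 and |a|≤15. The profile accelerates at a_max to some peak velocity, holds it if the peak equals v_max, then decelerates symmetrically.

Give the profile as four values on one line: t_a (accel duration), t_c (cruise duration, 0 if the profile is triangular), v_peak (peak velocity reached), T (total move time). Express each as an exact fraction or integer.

vₘ²/aₘ = 210²/15 = 2940
3780 ≥ 2940 → trapezoidal
t_a = 210/15 = 14; v_peak = 210
d_cruise = 3780 − 2940 = 840; t_c = 840/210 = 4
T = 2·14 + 4 = 32

t_a=14 t_c=4 v_peak=210 T=32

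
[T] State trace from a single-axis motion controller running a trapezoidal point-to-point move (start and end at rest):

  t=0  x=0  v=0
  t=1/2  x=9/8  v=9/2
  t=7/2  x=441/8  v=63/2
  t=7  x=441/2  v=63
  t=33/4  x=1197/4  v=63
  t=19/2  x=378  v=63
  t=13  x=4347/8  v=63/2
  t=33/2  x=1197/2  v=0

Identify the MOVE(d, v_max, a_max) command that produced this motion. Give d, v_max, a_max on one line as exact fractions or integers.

final state: t=33/2, x=1197/2, v=0 → d = 1197/2
a_max = (9/2−0)/(1/2−0) = 9
max v = 63 over t∈[7,19/2] → v_max = 63
check: 63·(7+5/2) = 1197/2 ✓

d=1197/2 v_max=63 a_max=9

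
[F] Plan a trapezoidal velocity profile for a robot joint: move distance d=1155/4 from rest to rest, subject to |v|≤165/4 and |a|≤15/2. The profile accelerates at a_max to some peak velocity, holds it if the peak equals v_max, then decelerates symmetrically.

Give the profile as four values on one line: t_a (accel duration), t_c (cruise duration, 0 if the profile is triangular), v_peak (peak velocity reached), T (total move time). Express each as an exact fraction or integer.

t_a=11/2 t_c=3/2 v_peak=165/4 T=25/2

v_max²/a_max = (165/4)²/(15/2) = 1815/8
1155/4 ≥ 1815/8 ⇒ cruise phase
t_a = (165/4)/(15/2) = 11/2; v_peak = 165/4
d_cruise = 1155/4 − 1815/8 = 495/8; t_c = (495/8)/(165/4) = 3/2
T = 2·11/2 + 3/2 = 25/2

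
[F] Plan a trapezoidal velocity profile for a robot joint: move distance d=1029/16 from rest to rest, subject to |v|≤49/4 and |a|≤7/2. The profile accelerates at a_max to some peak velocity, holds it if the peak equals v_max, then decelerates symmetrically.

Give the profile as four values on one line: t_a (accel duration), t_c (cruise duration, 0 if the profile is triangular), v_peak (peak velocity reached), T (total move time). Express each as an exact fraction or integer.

t_a=7/2 t_c=7/4 v_peak=49/4 T=35/4

v_max²/a_max = (49/4)²/(7/2) = 343/8
1029/16 ≥ 343/8 so v_max reached
t_a = (49/4)/(7/2) = 7/2; v_peak = 49/4
d_cruise = 1029/16 − 343/8 = 343/16; t_c = (343/16)/(49/4) = 7/4
T = 2·7/2 + 7/4 = 35/4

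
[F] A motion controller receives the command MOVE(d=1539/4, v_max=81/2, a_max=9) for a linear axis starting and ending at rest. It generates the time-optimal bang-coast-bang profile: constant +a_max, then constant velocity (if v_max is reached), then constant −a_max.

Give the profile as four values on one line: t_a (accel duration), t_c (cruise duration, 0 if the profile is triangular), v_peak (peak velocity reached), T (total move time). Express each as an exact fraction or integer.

t_a=9/2 t_c=5 v_peak=81/2 T=14

v_max²/a_max = (81/2)²/9 = 729/4
1539/4 ≥ 729/4 so v_max reached
t_a = (81/2)/9 = 9/2; v_peak = 81/2
d_cruise = 1539/4 − 729/4 = 405/2; t_c = (405/2)/(81/2) = 5
T = 2·9/2 + 5 = 14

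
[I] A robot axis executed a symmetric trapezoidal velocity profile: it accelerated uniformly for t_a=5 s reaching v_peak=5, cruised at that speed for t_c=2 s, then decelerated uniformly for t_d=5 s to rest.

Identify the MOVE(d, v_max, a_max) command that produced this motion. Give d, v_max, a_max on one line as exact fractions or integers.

a_max = 5/5 = 1
d_a = ½·5·5 = 25/2; d_c = 5·2 = 10
d = 2·25/2 + 10 = 35
t_c = 2 > 0 → v_max = v_peak = 5

d=35 v_max=5 a_max=1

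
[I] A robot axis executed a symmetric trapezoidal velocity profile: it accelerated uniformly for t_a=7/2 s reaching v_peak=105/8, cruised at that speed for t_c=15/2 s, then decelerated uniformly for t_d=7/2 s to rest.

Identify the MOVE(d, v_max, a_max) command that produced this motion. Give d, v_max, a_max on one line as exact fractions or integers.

d=1155/8 v_max=105/8 a_max=15/4

a_max = (105/8)/(7/2) = 15/4
d_a = ½·105/8·7/2 = 735/32; d_c = 105/8·15/2 = 1575/16
d = 2·735/32 + 1575/16 = 1155/8
t_c = 15/2 > 0 so v_max = 105/8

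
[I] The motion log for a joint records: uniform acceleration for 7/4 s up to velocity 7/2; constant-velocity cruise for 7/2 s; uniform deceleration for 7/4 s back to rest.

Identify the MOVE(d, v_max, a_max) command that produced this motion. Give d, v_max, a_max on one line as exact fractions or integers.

d=147/8 v_max=7/2 a_max=2

a_max = (7/2)/(7/4) = 2
d_a = ½·7/2·7/4 = 49/16; d_c = 7/2·7/2 = 49/4
d = 2·49/16 + 49/4 = 147/8
t_c = 7/2 > 0 so v_max = 7/2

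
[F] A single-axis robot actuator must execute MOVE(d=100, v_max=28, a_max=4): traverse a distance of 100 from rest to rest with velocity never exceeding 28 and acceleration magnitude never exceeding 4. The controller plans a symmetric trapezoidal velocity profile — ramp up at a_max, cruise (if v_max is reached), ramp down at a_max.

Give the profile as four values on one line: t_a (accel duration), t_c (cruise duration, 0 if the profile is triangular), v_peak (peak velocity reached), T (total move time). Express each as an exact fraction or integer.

t_a=5 t_c=0 v_peak=20 T=10

vₘ²/aₘ = 28²/4 = 196
100 < 196 ⇒ no cruise
v_peak = √(100·4) = √400 = 20
t_a = 20/4 = 5; t_c = 0
T = 2·5 = 10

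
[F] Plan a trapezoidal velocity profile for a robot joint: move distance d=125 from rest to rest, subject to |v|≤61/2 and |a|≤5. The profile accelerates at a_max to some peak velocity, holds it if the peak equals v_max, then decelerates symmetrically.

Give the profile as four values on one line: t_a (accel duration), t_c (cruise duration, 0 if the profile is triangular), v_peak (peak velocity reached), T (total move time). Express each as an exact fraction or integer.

vₘ²/aₘ = (61/2)²/5 = 3721/20
125 < 3721/20 → triangular
v_peak = √(125·5) = √625 = 25
t_a = 25/5 = 5; t_c = 0
T = 2·5 = 10

t_a=5 t_c=0 v_peak=25 T=10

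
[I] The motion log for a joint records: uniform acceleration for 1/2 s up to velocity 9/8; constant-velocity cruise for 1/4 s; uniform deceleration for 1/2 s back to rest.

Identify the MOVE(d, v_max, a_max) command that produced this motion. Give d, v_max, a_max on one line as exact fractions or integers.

a_max = (9/8)/(1/2) = 9/4
d_a = ½·9/8·1/2 = 9/32; d_c = 9/8·1/4 = 9/32
d = 2·9/32 + 9/32 = 27/32
t_c = 1/4 > 0 so v_max = 9/8

d=27/32 v_max=9/8 a_max=9/4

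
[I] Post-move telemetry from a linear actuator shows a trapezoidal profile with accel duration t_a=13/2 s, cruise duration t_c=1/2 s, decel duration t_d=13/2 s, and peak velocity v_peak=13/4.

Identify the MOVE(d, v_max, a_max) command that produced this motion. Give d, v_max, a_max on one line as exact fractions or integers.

d=91/4 v_max=13/4 a_max=1/2

a_max = (13/4)/(13/2) = 1/2
d_a = ½·13/4·13/2 = 169/16; d_c = 13/4·1/2 = 13/8
d = 2·169/16 + 13/8 = 91/4
t_c = 1/2 > 0 so v_max = 13/4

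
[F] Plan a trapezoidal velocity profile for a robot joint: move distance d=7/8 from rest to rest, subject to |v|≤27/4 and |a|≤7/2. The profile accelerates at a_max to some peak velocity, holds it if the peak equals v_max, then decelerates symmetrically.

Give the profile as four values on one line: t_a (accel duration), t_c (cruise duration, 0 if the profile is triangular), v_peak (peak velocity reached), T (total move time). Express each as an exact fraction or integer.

(v_max)²/a_max = (27/4)²/(7/2) = 729/56
7/8 < 729/56 ⇒ no cruise
v_peak = √(7/8·7/2) = √(49/16) = 7/4
t_a = (7/4)/(7/2) = 1/2; t_c = 0
T = 2·1/2 = 1

t_a=1/2 t_c=0 v_peak=7/4 T=1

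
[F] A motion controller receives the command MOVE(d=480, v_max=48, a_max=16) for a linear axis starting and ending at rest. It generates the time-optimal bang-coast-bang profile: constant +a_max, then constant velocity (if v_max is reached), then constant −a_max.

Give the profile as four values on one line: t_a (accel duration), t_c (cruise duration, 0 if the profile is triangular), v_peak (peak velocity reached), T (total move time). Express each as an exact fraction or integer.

vₘ²/aₘ = 48²/16 = 144
480 ≥ 144 → trapezoidal
t_a = 48/16 = 3; v_peak = 48
d_cruise = 480 − 144 = 336; t_c = 336/48 = 7
T = 2·3 + 7 = 13

t_a=3 t_c=7 v_peak=48 T=13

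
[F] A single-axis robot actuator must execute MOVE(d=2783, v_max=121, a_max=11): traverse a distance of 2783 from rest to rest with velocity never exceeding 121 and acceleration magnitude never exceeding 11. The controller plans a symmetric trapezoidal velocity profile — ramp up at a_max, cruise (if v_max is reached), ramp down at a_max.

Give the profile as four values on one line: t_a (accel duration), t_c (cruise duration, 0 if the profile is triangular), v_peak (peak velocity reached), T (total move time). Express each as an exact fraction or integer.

t_a=11 t_c=12 v_peak=121 T=34

v_max²/a_max = 121²/11 = 1331
2783 ≥ 1331 → trapezoidal
t_a = 121/11 = 11; v_peak = 121
d_cruise = 2783 − 1331 = 1452; t_c = 1452/121 = 12
T = 2·11 + 12 = 34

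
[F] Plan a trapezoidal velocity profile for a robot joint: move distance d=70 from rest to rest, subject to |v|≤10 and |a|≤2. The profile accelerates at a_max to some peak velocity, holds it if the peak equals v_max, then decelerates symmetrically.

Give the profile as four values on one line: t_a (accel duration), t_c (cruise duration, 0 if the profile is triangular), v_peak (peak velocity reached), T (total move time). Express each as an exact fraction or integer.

v_max²/a_max = 10²/2 = 50
70 ≥ 50 → trapezoidal
t_a = 10/2 = 5; v_peak = 10
d_cruise = 70 − 50 = 20; t_c = 20/10 = 2
T = 2·5 + 2 = 12

t_a=5 t_c=2 v_peak=10 T=12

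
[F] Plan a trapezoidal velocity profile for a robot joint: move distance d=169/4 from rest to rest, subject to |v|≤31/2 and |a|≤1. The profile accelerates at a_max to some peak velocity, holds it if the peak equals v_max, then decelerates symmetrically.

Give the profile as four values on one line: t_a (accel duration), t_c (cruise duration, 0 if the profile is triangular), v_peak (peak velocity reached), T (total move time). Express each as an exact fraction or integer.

v_max²/a_max = (31/2)²/1 = 961/4
169/4 < 961/4 ⇒ no cruise
v_peak = √(169/4·1) = √(169/4) = 13/2
t_a = (13/2)/1 = 13/2; t_c = 0
T = 2·13/2 = 13

t_a=13/2 t_c=0 v_peak=13/2 T=13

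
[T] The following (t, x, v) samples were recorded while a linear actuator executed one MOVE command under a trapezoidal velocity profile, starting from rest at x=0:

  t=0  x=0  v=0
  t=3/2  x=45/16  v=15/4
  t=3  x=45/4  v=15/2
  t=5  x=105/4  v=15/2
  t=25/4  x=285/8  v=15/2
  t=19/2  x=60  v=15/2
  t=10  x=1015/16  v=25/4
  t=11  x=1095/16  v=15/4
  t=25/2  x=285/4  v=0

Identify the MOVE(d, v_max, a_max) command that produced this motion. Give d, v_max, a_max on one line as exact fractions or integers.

final state: t=25/2, x=285/4, v=0 → d = 285/4
a_max = (15/4−0)/(3/2−0) = 5/2
max v = 15/2 over t∈[3,19/2] → v_max = 15/2
check: 15/2·(3+13/2) = 285/4 ✓

d=285/4 v_max=15/2 a_max=5/2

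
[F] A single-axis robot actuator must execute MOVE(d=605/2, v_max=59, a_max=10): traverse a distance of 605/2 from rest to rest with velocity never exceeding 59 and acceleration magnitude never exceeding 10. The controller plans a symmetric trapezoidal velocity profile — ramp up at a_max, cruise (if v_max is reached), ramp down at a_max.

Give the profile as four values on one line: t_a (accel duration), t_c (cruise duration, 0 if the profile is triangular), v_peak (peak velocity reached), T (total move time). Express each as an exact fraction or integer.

t_a=11/2 t_c=0 v_peak=55 T=11

vₘ²/aₘ = 59²/10 = 3481/10
605/2 < 3481/10 ⇒ no cruise
v_peak = √(605/2·10) = √3025 = 55
t_a = 55/10 = 11/2; t_c = 0
T = 2·11/2 = 11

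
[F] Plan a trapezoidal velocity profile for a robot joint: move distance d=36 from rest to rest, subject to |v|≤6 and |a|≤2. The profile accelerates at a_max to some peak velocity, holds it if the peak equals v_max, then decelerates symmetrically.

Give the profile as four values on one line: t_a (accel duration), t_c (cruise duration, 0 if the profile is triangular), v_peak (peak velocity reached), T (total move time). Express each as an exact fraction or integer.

t_a=3 t_c=3 v_peak=6 T=9

vₘ²/aₘ = 6²/2 = 18
36 ≥ 18 ⇒ cruise phase
t_a = 6/2 = 3; v_peak = 6
d_cruise = 36 − 18 = 18; t_c = 18/6 = 3
T = 2·3 + 3 = 9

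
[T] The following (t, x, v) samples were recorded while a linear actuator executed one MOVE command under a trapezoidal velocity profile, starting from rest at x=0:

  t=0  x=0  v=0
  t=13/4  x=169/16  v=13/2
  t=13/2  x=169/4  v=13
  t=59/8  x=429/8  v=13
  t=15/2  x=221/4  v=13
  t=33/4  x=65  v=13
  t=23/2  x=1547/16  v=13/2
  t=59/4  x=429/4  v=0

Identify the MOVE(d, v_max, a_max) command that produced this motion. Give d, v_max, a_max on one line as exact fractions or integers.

d=429/4 v_max=13 a_max=2

final state: t=59/4, x=429/4, v=0 → d = 429/4
a_max = (13/2−0)/(13/4−0) = 2
max v = 13 over t∈[13/2,33/4] → v_max = 13
check: 13·(13/2+7/4) = 429/4 ✓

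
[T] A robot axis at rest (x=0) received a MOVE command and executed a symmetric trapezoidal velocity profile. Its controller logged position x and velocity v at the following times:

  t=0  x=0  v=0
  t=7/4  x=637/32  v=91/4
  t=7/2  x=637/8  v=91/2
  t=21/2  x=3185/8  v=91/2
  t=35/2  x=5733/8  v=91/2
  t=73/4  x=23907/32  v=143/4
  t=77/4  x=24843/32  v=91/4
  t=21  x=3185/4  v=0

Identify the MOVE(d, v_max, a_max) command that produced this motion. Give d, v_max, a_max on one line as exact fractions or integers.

d=3185/4 v_max=91/2 a_max=13

final state: t=21, x=3185/4, v=0 → d = 3185/4
a_max = (91/4−0)/(7/4−0) = 13
max v = 91/2 over t∈[7/2,35/2] → v_max = 91/2
check: 91/2·(7/2+14) = 3185/4 ✓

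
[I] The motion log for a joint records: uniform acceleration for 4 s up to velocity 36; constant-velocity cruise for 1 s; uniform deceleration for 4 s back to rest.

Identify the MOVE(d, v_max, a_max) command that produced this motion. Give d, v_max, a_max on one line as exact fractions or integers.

d=180 v_max=36 a_max=9

a_max = 36/4 = 9
d_a = ½·36·4 = 72; d_c = 36·1 = 36
d = 2·72 + 36 = 180
t_c = 1 > 0 ⇒ limit active, v_max = 36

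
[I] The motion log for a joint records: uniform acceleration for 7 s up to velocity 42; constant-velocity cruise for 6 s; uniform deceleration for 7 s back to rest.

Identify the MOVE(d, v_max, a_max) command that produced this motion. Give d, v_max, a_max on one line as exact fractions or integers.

a_max = 42/7 = 6
d_a = ½·42·7 = 147; d_c = 42·6 = 252
d = 2·147 + 252 = 546
t_c = 6 > 0 so v_max = 42

d=546 v_max=42 a_max=6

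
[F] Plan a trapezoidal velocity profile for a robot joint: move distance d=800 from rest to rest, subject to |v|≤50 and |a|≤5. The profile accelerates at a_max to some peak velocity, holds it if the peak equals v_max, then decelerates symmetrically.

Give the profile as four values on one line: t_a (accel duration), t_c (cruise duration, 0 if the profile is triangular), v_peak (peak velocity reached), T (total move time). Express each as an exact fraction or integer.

vₘ²/aₘ = 50²/5 = 500
800 ≥ 500 → trapezoidal
t_a = 50/5 = 10; v_peak = 50
d_cruise = 800 − 500 = 300; t_c = 300/50 = 6
T = 2·10 + 6 = 26

t_a=10 t_c=6 v_peak=50 T=26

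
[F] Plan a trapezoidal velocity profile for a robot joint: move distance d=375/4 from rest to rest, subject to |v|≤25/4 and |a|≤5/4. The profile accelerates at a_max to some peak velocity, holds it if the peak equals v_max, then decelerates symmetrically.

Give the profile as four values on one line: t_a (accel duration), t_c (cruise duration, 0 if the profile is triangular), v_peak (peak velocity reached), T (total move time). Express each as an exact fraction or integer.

v_max²/a_max = (25/4)²/(5/4) = 125/4
375/4 ≥ 125/4 so v_max reached
t_a = (25/4)/(5/4) = 5; v_peak = 25/4
d_cruise = 375/4 − 125/4 = 125/2; t_c = (125/2)/(25/4) = 10
T = 2·5 + 10 = 20

t_a=5 t_c=10 v_peak=25/4 T=20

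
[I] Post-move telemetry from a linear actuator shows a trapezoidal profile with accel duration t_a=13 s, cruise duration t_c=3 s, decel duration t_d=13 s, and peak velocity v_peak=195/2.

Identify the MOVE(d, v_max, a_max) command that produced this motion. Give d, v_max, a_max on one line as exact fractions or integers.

a_max = (195/2)/13 = 15/2
d_a = ½·195/2·13 = 2535/4; d_c = 195/2·3 = 585/2
d = 2·2535/4 + 585/2 = 1560
t_c = 3 > 0 so v_max = 195/2

d=1560 v_max=195/2 a_max=15/2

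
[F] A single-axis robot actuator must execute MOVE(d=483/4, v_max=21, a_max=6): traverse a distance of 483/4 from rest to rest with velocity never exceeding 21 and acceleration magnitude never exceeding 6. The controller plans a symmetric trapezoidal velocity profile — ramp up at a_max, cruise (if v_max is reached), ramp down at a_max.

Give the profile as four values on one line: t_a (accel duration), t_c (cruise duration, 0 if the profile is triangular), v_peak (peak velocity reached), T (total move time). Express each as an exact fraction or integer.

(v_max)²/a_max = 21²/6 = 147/2
483/4 ≥ 147/2 so v_max reached
t_a = 21/6 = 7/2; v_peak = 21
d_cruise = 483/4 − 147/2 = 189/4; t_c = (189/4)/21 = 9/4
T = 2·7/2 + 9/4 = 37/4

t_a=7/2 t_c=9/4 v_peak=21 T=37/4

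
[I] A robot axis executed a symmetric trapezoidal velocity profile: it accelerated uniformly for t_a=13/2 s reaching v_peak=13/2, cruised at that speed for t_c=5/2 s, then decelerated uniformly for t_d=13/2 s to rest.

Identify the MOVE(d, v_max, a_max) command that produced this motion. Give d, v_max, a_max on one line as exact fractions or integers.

a_max = (13/2)/(13/2) = 1
d_a = ½·13/2·13/2 = 169/8; d_c = 13/2·5/2 = 65/4
d = 2·169/8 + 65/4 = 117/2
t_c = 5/2 > 0 → v_max = v_peak = 13/2

d=117/2 v_max=13/2 a_max=1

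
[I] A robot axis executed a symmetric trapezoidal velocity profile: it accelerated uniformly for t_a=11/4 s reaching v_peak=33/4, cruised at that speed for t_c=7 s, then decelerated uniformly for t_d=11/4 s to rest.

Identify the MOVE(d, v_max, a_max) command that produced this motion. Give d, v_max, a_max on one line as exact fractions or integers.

a_max = (33/4)/(11/4) = 3
d_a = ½·33/4·11/4 = 363/32; d_c = 33/4·7 = 231/4
d = 2·363/32 + 231/4 = 1287/16
t_c = 7 > 0 so v_max = 33/4

d=1287/16 v_max=33/4 a_max=3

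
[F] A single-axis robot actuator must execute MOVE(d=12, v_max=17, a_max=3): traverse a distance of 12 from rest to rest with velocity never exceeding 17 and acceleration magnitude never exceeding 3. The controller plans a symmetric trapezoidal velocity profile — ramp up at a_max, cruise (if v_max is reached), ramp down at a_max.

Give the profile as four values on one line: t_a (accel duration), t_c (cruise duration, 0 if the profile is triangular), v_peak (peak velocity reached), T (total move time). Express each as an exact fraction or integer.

t_a=2 t_c=0 v_peak=6 T=4

vₘ²/aₘ = 17²/3 = 289/3
12 < 289/3 → triangular
v_peak = √(12·3) = √36 = 6
t_a = 6/3 = 2; t_c = 0
T = 2·2 = 4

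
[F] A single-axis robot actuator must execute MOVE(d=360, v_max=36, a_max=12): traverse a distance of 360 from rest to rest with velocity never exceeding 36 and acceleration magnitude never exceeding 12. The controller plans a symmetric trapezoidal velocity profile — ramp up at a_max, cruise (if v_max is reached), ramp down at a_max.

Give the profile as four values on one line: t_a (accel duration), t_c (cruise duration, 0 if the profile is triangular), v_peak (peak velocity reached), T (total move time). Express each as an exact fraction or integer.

(v_max)²/a_max = 36²/12 = 108
360 ≥ 108 so v_max reached
t_a = 36/12 = 3; v_peak = 36
d_cruise = 360 − 108 = 252; t_c = 252/36 = 7
T = 2·3 + 7 = 13

t_a=3 t_c=7 v_peak=36 T=13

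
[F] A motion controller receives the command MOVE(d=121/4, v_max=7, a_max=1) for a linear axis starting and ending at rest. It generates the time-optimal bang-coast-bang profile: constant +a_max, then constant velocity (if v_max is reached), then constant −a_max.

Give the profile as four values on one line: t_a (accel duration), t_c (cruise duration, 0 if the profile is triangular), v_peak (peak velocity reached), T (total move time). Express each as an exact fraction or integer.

t_a=11/2 t_c=0 v_peak=11/2 T=11

v_max²/a_max = 7²/1 = 49
121/4 < 49 → triangular
v_peak = √(121/4·1) = √(121/4) = 11/2
t_a = (11/2)/1 = 11/2; t_c = 0
T = 2·11/2 = 11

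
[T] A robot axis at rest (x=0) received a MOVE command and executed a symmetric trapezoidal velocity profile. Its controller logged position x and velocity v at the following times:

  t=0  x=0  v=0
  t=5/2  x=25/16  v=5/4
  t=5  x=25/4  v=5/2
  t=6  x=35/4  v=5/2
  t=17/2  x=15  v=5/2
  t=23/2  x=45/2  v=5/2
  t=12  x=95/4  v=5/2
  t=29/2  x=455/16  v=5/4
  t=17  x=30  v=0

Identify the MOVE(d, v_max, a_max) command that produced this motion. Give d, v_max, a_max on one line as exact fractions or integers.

final state: t=17, x=30, v=0 → d = 30
a_max = (5/4−0)/(5/2−0) = 1/2
max v = 5/2 over t∈[5,12] → v_max = 5/2
check: 5/2·(5+7) = 30 ✓

d=30 v_max=5/2 a_max=1/2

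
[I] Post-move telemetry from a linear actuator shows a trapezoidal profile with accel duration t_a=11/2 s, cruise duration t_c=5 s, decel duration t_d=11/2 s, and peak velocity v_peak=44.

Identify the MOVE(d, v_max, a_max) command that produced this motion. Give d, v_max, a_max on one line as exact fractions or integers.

a_max = 44/(11/2) = 8
d_a = ½·44·11/2 = 121; d_c = 44·5 = 220
d = 2·121 + 220 = 462
t_c = 5 > 0 ⇒ limit active, v_max = 44

d=462 v_max=44 a_max=8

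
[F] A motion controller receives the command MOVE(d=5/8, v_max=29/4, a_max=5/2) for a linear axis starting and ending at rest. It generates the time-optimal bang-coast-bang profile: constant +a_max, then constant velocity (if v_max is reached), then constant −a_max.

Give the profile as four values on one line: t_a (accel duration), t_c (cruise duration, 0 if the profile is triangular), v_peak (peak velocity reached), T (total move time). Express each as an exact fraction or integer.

t_a=1/2 t_c=0 v_peak=5/4 T=1

v_max²/a_max = (29/4)²/(5/2) = 841/40
5/8 < 841/40 ⇒ no cruise
v_peak = √(5/8·5/2) = √(25/16) = 5/4
t_a = (5/4)/(5/2) = 1/2; t_c = 0
T = 2·1/2 = 1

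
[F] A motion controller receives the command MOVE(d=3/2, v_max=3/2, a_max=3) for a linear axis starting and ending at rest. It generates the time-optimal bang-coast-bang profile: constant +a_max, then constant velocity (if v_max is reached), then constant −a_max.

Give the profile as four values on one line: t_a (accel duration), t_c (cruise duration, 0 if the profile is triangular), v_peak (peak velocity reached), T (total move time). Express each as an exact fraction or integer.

t_a=1/2 t_c=1/2 v_peak=3/2 T=3/2

vₘ²/aₘ = (3/2)²/3 = 3/4
3/2 ≥ 3/4 ⇒ cruise phase
t_a = (3/2)/3 = 1/2; v_peak = 3/2
d_cruise = 3/2 − 3/4 = 3/4; t_c = (3/4)/(3/2) = 1/2
T = 2·1/2 + 1/2 = 3/2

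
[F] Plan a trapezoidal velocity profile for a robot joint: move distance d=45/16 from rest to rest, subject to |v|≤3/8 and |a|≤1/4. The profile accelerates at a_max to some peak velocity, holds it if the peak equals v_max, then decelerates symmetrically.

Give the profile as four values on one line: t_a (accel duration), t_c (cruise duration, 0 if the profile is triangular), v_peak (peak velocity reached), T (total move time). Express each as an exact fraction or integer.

t_a=3/2 t_c=6 v_peak=3/8 T=9

(v_max)²/a_max = (3/8)²/(1/4) = 9/16
45/16 ≥ 9/16 ⇒ cruise phase
t_a = (3/8)/(1/4) = 3/2; v_peak = 3/8
d_cruise = 45/16 − 9/16 = 9/4; t_c = (9/4)/(3/8) = 6
T = 2·3/2 + 6 = 9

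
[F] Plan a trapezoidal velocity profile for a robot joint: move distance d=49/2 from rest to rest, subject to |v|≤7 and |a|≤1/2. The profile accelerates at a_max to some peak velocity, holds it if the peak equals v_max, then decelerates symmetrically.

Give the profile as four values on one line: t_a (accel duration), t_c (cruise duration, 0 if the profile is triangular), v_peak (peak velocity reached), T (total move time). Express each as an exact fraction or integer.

vₘ²/aₘ = 7²/(1/2) = 98
49/2 < 98 → triangular
v_peak = √(49/2·1/2) = √(49/4) = 7/2
t_a = (7/2)/(1/2) = 7; t_c = 0
T = 2·7 = 14

t_a=7 t_c=0 v_peak=7/2 T=14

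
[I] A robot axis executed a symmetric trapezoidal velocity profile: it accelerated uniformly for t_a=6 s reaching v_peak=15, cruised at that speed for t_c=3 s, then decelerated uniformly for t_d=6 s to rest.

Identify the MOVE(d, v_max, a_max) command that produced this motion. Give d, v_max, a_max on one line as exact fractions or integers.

a_max = 15/6 = 5/2
d_a = ½·15·6 = 45; d_c = 15·3 = 45
d = 2·45 + 45 = 135
t_c = 3 > 0 so v_max = 15

d=135 v_max=15 a_max=5/2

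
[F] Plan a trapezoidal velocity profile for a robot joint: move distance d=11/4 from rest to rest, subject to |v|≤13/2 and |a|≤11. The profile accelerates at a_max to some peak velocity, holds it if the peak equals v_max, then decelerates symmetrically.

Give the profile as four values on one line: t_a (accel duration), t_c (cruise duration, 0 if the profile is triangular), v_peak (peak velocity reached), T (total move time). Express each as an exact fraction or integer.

t_a=1/2 t_c=0 v_peak=11/2 T=1

v_max²/a_max = (13/2)²/11 = 169/44
11/4 < 169/44 so t_c = 0
v_peak = √(11/4·11) = √(121/4) = 11/2
t_a = (11/2)/11 = 1/2; t_c = 0
T = 2·1/2 = 1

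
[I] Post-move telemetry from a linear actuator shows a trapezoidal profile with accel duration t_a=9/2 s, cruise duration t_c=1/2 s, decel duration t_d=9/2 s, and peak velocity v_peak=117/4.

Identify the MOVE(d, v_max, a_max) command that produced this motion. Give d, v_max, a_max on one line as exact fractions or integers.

a_max = (117/4)/(9/2) = 13/2
d_a = ½·117/4·9/2 = 1053/16; d_c = 117/4·1/2 = 117/8
d = 2·1053/16 + 117/8 = 585/4
t_c = 1/2 > 0 so v_max = 117/4

d=585/4 v_max=117/4 a_max=13/2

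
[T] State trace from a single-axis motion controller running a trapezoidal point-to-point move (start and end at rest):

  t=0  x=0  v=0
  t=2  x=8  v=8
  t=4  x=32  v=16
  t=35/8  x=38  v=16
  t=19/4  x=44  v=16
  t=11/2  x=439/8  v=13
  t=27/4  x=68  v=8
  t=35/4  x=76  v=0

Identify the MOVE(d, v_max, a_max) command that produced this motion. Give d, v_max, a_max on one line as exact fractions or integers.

final state: t=35/4, x=76, v=0 → d = 76
a_max = (8−0)/(2−0) = 4
max v = 16 over t∈[4,19/4] → v_max = 16
check: 16·(4+3/4) = 76 ✓

d=76 v_max=16 a_max=4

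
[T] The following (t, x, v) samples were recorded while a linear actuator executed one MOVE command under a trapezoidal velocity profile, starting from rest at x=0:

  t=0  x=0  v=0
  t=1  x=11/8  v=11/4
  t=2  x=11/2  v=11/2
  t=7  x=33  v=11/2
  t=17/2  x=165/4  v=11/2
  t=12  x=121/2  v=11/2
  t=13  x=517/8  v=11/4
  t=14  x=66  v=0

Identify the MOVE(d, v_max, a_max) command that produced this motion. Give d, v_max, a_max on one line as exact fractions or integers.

d=66 v_max=11/2 a_max=11/4

final state: t=14, x=66, v=0 → d = 66
a_max = (11/4−0)/(1−0) = 11/4
max v = 11/2 over t∈[2,12] → v_max = 11/2
check: 11/2·(2+10) = 66 ✓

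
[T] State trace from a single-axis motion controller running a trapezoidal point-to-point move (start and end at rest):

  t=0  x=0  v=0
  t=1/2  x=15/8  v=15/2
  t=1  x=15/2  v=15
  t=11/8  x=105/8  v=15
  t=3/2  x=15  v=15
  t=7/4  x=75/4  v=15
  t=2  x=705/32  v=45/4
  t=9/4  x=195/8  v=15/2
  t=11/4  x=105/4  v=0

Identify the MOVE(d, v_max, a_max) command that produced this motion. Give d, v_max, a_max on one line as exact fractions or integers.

d=105/4 v_max=15 a_max=15

final state: t=11/4, x=105/4, v=0 → d = 105/4
a_max = (15/2−0)/(1/2−0) = 15
max v = 15 over t∈[1,7/4] → v_max = 15
check: 15·(1+3/4) = 105/4 ✓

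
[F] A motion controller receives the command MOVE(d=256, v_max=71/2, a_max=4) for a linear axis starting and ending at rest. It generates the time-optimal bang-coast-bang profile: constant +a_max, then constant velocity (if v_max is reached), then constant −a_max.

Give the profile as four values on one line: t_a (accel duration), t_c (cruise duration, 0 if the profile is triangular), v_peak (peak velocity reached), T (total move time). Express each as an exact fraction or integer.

(v_max)²/a_max = (71/2)²/4 = 5041/16
256 < 5041/16 ⇒ no cruise
v_peak = √(256·4) = √1024 = 32
t_a = 32/4 = 8; t_c = 0
T = 2·8 = 16

t_a=8 t_c=0 v_peak=32 T=16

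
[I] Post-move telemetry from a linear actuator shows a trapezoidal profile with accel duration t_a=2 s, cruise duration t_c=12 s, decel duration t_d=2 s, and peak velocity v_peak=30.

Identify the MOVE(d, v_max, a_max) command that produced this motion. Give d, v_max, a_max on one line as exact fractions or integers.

d=420 v_max=30 a_max=15

a_max = 30/2 = 15
d_a = ½·30·2 = 30; d_c = 30·12 = 360
d = 2·30 + 360 = 420
t_c = 12 > 0 ⇒ limit active, v_max = 30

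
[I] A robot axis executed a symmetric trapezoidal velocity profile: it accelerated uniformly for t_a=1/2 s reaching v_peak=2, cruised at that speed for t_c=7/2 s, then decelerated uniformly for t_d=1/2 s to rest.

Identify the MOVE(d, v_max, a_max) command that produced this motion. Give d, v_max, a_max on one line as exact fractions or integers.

d=8 v_max=2 a_max=4

a_max = 2/(1/2) = 4
d_a = ½·2·1/2 = 1/2; d_c = 2·7/2 = 7
d = 2·1/2 + 7 = 8
t_c = 7/2 > 0 so v_max = 2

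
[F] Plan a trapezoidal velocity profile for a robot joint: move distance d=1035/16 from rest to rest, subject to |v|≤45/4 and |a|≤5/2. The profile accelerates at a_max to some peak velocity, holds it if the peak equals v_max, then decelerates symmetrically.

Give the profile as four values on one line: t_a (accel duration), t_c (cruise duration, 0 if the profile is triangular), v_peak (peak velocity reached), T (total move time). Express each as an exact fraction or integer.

t_a=9/2 t_c=5/4 v_peak=45/4 T=41/4

v_max²/a_max = (45/4)²/(5/2) = 405/8
1035/16 ≥ 405/8 ⇒ cruise phase
t_a = (45/4)/(5/2) = 9/2; v_peak = 45/4
d_cruise = 1035/16 − 405/8 = 225/16; t_c = (225/16)/(45/4) = 5/4
T = 2·9/2 + 5/4 = 41/4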